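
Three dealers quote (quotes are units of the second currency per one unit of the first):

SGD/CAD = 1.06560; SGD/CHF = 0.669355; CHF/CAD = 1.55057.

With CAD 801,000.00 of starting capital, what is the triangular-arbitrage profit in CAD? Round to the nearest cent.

Profitable loop is CAD → CHF → SGD → CAD:
CAD 801,000.00 ÷ 1.55057 = CHF 516,584.22
CHF 516,584.22 ÷ 0.669355 = SGD 771,764.20
SGD 771,764.20 × 1.06560 = CAD 822,391.93
Profit = CAD 822,391.93 − CAD 801,000.00

Profit: CAD 21,391.93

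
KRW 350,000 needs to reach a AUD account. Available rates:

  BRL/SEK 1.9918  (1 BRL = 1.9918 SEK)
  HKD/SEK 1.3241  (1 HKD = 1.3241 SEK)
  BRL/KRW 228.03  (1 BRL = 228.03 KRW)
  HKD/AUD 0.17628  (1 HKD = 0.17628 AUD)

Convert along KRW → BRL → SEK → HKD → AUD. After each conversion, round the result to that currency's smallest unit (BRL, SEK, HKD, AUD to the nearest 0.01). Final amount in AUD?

KRW 350,000 ÷ 228.03 = BRL 1,534.89
BRL 1,534.89 × 1.9918 = SEK 3,057.19
SEK 3,057.19 ÷ 1.3241 = HKD 2,308.88
HKD 2,308.88 × 0.17628 = AUD 407.01

AUD 407.01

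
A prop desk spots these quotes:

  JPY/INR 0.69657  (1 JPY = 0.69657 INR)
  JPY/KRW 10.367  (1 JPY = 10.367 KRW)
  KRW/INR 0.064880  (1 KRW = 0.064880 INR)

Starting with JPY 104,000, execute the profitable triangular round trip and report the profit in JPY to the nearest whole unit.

Profitable loop is JPY → INR → KRW → JPY:
JPY 104,000 × 0.69657 = INR 72,443.28
INR 72,443.28 ÷ 0.064880 = KRW 1,116,573
KRW 1,116,573 ÷ 10.367 = JPY 107,705
Profit = JPY 107,705 − JPY 104,000

Profit: JPY 3,705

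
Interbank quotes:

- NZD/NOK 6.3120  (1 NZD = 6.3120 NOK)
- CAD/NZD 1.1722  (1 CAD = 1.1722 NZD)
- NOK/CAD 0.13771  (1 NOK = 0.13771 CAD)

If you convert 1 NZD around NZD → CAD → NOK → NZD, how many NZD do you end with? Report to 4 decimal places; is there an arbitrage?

Around NZD → CAD → NOK → NZD: 1 ÷ 1.1722 ÷ 0.13771 ÷ 6.3120 = 0.981445
Product < 1; profitable direction is NZD → NOK → CAD → NZD.

0.9814 (arbitrage exists)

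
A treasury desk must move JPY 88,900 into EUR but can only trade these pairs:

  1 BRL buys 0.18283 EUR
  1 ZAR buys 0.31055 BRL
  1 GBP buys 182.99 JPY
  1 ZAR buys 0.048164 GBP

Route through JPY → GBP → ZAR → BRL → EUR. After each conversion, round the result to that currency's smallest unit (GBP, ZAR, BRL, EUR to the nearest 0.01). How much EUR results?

EUR 572.71

JPY 88,900 ÷ 182.99 = GBP 485.82
GBP 485.82 ÷ 0.048164 = ZAR 10,086.79
ZAR 10,086.79 × 0.31055 = BRL 3,132.45
BRL 3,132.45 × 0.18283 = EUR 572.71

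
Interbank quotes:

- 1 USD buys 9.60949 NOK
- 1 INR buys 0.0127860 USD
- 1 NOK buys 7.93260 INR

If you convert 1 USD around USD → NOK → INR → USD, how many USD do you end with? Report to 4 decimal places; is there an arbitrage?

Around USD → NOK → INR → USD: 1 × 9.60949 × 7.93260 × 0.0127860 = 0.974654
Product < 1; profitable direction is USD → INR → NOK → USD.

0.9747 (arbitrage exists)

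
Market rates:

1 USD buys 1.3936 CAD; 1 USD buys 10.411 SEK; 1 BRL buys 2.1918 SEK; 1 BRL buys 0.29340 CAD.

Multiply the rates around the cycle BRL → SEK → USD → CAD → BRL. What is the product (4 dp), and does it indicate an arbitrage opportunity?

Around BRL → SEK → USD → CAD → BRL: 1 × 2.1918 ÷ 10.411 × 1.3936 ÷ 0.29340 = 0.999969
Product ≈ 1 (deviation 0.003%, within rounding noise).

1.0000 (no arbitrage)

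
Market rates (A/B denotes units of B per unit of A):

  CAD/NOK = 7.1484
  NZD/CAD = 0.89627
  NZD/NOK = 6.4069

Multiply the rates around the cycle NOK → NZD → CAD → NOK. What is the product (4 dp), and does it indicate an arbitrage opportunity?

1.0000 (no arbitrage)

Around NOK → NZD → CAD → NOK: 1 ÷ 6.4069 × 0.89627 × 7.1484 = 0.999999
Product ≈ 1 (deviation 0.000%, within rounding noise).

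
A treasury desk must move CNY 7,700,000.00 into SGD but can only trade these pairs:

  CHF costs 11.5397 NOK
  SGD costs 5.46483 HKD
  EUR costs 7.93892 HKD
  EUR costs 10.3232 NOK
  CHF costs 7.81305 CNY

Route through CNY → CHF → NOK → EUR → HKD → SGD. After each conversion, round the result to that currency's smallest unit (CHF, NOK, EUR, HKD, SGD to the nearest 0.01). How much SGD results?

CNY 7,700,000.00 ÷ 7.81305 = CHF 985,530.62
CHF 985,530.62 × 11.5397 = NOK 11,372,727.70
NOK 11,372,727.70 ÷ 10.3232 = EUR 1,101,666.90
EUR 1,101,666.90 × 7.93892 = HKD 8,746,045.39
HKD 8,746,045.39 ÷ 5.46483 = SGD 1,600,424.06

SGD 1,600,424.06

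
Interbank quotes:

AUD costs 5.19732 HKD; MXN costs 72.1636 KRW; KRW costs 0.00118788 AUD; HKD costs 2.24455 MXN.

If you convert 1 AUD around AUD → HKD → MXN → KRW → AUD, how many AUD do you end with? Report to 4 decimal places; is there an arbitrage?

Around AUD → HKD → MXN → KRW → AUD: 1 × 5.19732 × 2.24455 × 72.1636 × 0.00118788 = 0.999999
Product ≈ 1 (deviation 0.000%, within rounding noise).

1.0000 (no arbitrage)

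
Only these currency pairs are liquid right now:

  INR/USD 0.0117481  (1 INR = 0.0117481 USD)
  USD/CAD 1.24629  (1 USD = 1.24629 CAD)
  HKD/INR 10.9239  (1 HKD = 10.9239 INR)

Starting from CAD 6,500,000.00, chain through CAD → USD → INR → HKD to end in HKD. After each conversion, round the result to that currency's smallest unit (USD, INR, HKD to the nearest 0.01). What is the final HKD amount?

HKD 40,639,550.49

CAD 6,500,000.00 ÷ 1.24629 = USD 5,215,479.54
USD 5,215,479.54 ÷ 0.0117481 = INR 443,942,385.58
INR 443,942,385.58 ÷ 10.9239 = HKD 40,639,550.49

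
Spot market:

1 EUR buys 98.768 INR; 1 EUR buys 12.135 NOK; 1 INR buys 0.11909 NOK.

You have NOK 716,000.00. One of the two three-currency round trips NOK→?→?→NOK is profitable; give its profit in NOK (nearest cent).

Profit: NOK 22,688.35

Profitable loop is NOK → INR → EUR → NOK:
NOK 716,000.00 ÷ 0.11909 = INR 6,012,259.64
INR 6,012,259.64 ÷ 98.768 = EUR 60,872.55
EUR 60,872.55 × 12.135 = NOK 738,688.35
Profit = NOK 738,688.35 − NOK 716,000.00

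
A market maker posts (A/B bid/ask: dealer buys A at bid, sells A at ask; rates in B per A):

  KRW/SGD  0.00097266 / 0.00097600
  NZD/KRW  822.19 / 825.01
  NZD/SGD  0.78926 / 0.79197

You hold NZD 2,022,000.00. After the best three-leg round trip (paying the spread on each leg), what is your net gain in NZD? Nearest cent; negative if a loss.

Best loop NZD → KRW → SGD → NZD:
NZD 2,022,000.00 × 822.19 (sell NZD at bid) = KRW 1,662,468,180
KRW 1,662,468,180 × 0.00097266 (sell KRW at bid) = SGD 1,617,016.30
SGD 1,617,016.30 ÷ 0.79197 (buy NZD at ask) = NZD 2,041,764.59

Net profit: NZD 19,764.59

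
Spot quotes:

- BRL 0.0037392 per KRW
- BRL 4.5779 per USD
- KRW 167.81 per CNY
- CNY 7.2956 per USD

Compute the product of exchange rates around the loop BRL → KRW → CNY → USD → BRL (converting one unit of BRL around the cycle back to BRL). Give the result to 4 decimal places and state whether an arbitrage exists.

1.0000 (no arbitrage)

Around BRL → KRW → CNY → USD → BRL: 1 ÷ 0.0037392 ÷ 167.81 ÷ 7.2956 × 4.5779 = 1.000020
Product ≈ 1 (deviation 0.002%, within rounding noise).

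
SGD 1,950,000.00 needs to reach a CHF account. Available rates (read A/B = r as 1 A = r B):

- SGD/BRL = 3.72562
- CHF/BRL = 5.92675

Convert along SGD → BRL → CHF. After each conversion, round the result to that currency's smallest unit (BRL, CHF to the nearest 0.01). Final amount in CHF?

SGD 1,950,000.00 × 3.72562 = BRL 7,264,959.00
BRL 7,264,959.00 ÷ 5.92675 = CHF 1,225,791.37

CHF 1,225,791.37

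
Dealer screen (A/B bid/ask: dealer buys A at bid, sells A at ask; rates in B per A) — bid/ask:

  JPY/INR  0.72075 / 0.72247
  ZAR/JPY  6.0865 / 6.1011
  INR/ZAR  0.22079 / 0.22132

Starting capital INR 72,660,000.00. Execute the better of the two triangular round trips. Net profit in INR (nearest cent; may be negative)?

Best loop INR → JPY → ZAR → INR:
INR 72,660,000.00 ÷ 0.72247 (buy JPY at ask) = JPY 100,571,650
JPY 100,571,650 ÷ 6.1011 (buy ZAR at ask) = ZAR 16,484,183.19
ZAR 16,484,183.19 ÷ 0.22132 (buy INR at ask) = INR 74,481,218.08

Net profit: INR 1,821,218.08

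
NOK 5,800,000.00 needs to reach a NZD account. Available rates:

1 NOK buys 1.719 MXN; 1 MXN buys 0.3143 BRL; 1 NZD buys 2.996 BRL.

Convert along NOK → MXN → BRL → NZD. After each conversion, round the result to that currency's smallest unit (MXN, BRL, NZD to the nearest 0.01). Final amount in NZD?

NOK 5,800,000.00 × 1.719 = MXN 9,970,200.00
MXN 9,970,200.00 × 0.3143 = BRL 3,133,633.86
BRL 3,133,633.86 ÷ 2.996 = NZD 1,045,939.21

NZD 1,045,939.21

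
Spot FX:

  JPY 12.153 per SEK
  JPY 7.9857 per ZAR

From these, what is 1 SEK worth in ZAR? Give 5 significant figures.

SEK/ZAR = 1.5218

1 SEK × 12.153 = 12.153 JPY
12.153 JPY ÷ 7.9857 = 1.52185 ZAR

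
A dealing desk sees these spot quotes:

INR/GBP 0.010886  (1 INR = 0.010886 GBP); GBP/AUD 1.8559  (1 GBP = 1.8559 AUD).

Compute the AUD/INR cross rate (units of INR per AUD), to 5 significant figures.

AUD/INR = 49.497

1 AUD ÷ 1.8559 = 0.538822 GBP
0.538822 GBP ÷ 0.010886 = 49.4968 INR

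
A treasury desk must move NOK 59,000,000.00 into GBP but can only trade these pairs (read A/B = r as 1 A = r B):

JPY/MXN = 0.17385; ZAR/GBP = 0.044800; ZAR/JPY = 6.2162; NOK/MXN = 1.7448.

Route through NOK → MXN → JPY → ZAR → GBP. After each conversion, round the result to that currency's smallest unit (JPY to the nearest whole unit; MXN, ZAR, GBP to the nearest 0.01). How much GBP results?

NOK 59,000,000.00 × 1.7448 = MXN 102,943,200.00
MXN 102,943,200.00 ÷ 0.17385 = JPY 592,138,050
JPY 592,138,050 ÷ 6.2162 = ZAR 95,257,239.15
ZAR 95,257,239.15 × 0.044800 = GBP 4,267,524.31

GBP 4,267,524.31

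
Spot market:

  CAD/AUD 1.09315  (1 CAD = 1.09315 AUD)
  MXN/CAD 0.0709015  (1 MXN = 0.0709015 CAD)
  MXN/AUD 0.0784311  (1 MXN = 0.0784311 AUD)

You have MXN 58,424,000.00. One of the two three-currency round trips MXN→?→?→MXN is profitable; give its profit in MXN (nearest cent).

Profitable loop is MXN → AUD → CAD → MXN:
MXN 58,424,000.00 × 0.0784311 = AUD 4,582,258.59
AUD 4,582,258.59 ÷ 1.09315 = CAD 4,191,793.06
CAD 4,191,793.06 ÷ 0.0709015 = MXN 59,121,359.39
Profit = MXN 59,121,359.39 − MXN 58,424,000.00

Profit: MXN 697,359.39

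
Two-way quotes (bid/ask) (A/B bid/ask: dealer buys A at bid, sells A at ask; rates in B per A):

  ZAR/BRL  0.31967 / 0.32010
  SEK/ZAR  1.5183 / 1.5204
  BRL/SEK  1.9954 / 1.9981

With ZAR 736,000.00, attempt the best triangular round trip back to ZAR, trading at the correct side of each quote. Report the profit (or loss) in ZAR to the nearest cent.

Net profit: ZAR 20,862.62

Best loop ZAR → SEK → BRL → ZAR:
ZAR 736,000.00 ÷ 1.5204 (buy SEK at ask) = SEK 484,083.14
SEK 484,083.14 ÷ 1.9981 (buy BRL at ask) = BRL 242,271.73
BRL 242,271.73 ÷ 0.32010 (buy ZAR at ask) = ZAR 756,862.62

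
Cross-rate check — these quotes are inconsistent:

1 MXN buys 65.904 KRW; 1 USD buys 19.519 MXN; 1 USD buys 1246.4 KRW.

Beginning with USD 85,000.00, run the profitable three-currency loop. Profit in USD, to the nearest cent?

Profitable loop is USD → MXN → KRW → USD:
USD 85,000.00 × 19.519 = MXN 1,659,115.00
MXN 1,659,115.00 × 65.904 = KRW 109,342,315
KRW 109,342,315 ÷ 1246.4 = USD 87,726.50
Profit = USD 87,726.50 − USD 85,000.00

Profit: USD 2,726.50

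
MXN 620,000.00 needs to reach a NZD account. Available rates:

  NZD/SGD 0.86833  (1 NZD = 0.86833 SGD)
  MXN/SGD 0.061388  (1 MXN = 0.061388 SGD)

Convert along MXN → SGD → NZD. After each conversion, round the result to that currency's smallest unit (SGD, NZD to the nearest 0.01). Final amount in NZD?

MXN 620,000.00 × 0.061388 = SGD 38,060.56
SGD 38,060.56 ÷ 0.86833 = NZD 43,831.91

NZD 43,831.91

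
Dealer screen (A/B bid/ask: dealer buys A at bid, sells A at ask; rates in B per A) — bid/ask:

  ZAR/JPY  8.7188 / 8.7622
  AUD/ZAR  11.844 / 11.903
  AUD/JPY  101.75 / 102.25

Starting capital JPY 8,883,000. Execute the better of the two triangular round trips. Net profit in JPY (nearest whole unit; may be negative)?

Net profit: JPY 88,219

Best loop JPY → AUD → ZAR → JPY:
JPY 8,883,000 ÷ 102.25 (buy AUD at ask) = AUD 86,875.31
AUD 86,875.31 × 11.844 (sell AUD at bid) = ZAR 1,028,951.12
ZAR 1,028,951.12 × 8.7188 (sell ZAR at bid) = JPY 8,971,219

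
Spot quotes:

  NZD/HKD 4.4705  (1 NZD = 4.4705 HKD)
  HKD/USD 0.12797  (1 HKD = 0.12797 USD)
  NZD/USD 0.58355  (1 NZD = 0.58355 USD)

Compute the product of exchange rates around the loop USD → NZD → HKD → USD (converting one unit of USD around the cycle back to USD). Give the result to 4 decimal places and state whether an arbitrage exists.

Around USD → NZD → HKD → USD: 1 ÷ 0.58355 × 4.4705 × 0.12797 = 0.980361
Product < 1; profitable direction is USD → HKD → NZD → USD.

0.9804 (arbitrage exists)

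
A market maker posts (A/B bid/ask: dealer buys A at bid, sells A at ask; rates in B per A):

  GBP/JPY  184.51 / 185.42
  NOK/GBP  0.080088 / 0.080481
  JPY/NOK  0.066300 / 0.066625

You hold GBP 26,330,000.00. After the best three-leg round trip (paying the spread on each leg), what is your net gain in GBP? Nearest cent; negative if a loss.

Best loop GBP → NOK → JPY → GBP:
GBP 26,330,000.00 ÷ 0.080481 (buy NOK at ask) = NOK 327,157,962.75
NOK 327,157,962.75 ÷ 0.066625 (buy JPY at ask) = JPY 4,910,438,465
JPY 4,910,438,465 ÷ 185.42 (buy GBP at ask) = GBP 26,482,787.54

Net profit: GBP 152,787.54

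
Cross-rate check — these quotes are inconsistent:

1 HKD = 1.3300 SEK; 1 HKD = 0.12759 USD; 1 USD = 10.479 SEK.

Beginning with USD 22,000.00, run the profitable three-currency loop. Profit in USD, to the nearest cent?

Profitable loop is USD → SEK → HKD → USD:
USD 22,000.00 × 10.479 = SEK 230,538.00
SEK 230,538.00 ÷ 1.3300 = HKD 173,336.84
HKD 173,336.84 × 0.12759 = USD 22,116.05
Profit = USD 22,116.05 − USD 22,000.00

Profit: USD 116.05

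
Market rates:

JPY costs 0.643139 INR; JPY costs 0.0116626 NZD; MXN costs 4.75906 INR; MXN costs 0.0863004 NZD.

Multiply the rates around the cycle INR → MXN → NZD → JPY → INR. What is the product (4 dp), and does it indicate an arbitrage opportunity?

1.0000 (no arbitrage)

Around INR → MXN → NZD → JPY → INR: 1 ÷ 4.75906 × 0.0863004 ÷ 0.0116626 × 0.643139 = 1.000003
Product ≈ 1 (deviation 0.000%, within rounding noise).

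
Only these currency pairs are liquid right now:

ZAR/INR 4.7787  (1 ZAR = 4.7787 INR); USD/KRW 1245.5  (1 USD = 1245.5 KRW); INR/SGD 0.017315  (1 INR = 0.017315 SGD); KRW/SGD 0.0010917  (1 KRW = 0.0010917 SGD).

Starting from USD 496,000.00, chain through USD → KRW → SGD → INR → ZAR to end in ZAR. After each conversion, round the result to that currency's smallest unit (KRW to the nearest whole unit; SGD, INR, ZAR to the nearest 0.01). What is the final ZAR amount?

ZAR 8,150,729.09

USD 496,000.00 × 1245.5 = KRW 617,768,000
KRW 617,768,000 × 0.0010917 = SGD 674,417.33
SGD 674,417.33 ÷ 0.017315 = INR 38,949,889.11
INR 38,949,889.11 ÷ 4.7787 = ZAR 8,150,729.09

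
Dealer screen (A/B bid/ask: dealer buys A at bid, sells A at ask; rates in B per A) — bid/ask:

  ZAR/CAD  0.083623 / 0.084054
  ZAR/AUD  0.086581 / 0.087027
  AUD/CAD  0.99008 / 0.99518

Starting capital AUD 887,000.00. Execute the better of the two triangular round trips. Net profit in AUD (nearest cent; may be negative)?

Net profit: AUD 17,603.20

Best loop AUD → CAD → ZAR → AUD:
AUD 887,000.00 × 0.99008 (sell AUD at bid) = CAD 878,200.96
CAD 878,200.96 ÷ 0.084054 (buy ZAR at ask) = ZAR 10,448,056.73
ZAR 10,448,056.73 × 0.086581 (sell ZAR at bid) = AUD 904,603.20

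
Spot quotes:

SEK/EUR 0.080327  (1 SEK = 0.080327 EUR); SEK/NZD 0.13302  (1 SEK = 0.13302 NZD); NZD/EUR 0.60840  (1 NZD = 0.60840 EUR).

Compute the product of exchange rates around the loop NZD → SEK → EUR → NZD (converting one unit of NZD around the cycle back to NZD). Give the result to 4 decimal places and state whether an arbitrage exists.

0.9926 (arbitrage exists)

Around NZD → SEK → EUR → NZD: 1 ÷ 0.13302 × 0.080327 ÷ 0.60840 = 0.992557
Product < 1; profitable direction is NZD → EUR → SEK → NZD.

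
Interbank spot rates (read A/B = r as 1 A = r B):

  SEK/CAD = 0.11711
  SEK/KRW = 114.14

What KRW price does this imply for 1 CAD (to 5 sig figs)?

1 CAD ÷ 0.11711 = 8.53898 SEK
8.53898 SEK × 114.14 = 974.639 KRW

CAD/KRW = 974.64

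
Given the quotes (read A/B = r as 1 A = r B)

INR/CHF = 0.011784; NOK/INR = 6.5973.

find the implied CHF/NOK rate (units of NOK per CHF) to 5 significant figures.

1 CHF ÷ 0.011784 = 84.8608 INR
84.8608 INR ÷ 6.5973 = 12.863 NOK

CHF/NOK = 12.863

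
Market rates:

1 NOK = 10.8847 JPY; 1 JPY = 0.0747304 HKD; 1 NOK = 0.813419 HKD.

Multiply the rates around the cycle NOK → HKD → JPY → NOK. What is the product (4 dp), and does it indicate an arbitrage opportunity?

1.0000 (no arbitrage)

Around NOK → HKD → JPY → NOK: 1 × 0.813419 ÷ 0.0747304 ÷ 10.8847 = 1.000001
Product ≈ 1 (deviation 0.000%, within rounding noise).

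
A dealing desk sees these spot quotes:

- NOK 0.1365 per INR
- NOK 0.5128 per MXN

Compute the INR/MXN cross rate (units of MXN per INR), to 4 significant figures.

1 INR × 0.1365 = 0.1365 NOK
0.1365 NOK ÷ 0.5128 = 0.266186 MXN

INR/MXN = 0.2662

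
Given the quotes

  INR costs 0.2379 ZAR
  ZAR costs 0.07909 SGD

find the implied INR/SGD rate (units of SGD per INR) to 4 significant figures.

1 INR × 0.2379 = 0.2379 ZAR
0.2379 ZAR × 0.07909 = 0.0188155 SGD

INR/SGD = 0.01882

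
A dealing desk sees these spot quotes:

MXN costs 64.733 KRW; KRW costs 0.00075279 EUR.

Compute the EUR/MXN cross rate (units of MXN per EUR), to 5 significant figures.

EUR/MXN = 20.521

1 EUR ÷ 0.00075279 = 1328.39 KRW
1328.39 KRW ÷ 64.733 = 20.5211 MXN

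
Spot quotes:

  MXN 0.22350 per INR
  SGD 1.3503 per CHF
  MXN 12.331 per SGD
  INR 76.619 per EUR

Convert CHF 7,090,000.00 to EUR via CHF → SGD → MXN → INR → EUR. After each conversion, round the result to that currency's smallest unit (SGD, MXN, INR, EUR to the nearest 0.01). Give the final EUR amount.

CHF 7,090,000.00 × 1.3503 = SGD 9,573,627.00
SGD 9,573,627.00 × 12.331 = MXN 118,052,394.54
MXN 118,052,394.54 ÷ 0.22350 = INR 528,198,633.29
INR 528,198,633.29 ÷ 76.619 = EUR 6,893,833.56

EUR 6,893,833.56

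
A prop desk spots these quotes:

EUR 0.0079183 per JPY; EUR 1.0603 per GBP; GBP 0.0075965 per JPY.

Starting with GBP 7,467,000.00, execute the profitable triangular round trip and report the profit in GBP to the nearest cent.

Profitable loop is GBP → EUR → JPY → GBP:
GBP 7,467,000.00 × 1.0603 = EUR 7,917,260.10
EUR 7,917,260.10 ÷ 0.0079183 = JPY 999,868,671
JPY 999,868,671 × 0.0075965 = GBP 7,595,502.36
Profit = GBP 7,595,502.36 − GBP 7,467,000.00

Profit: GBP 128,502.36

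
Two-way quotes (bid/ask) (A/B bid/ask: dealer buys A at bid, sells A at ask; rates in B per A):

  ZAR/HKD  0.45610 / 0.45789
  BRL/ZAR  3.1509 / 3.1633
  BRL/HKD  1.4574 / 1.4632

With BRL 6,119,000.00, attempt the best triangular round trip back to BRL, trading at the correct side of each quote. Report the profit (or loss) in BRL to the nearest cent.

Best loop BRL → HKD → ZAR → BRL:
BRL 6,119,000.00 × 1.4574 (sell BRL at bid) = HKD 8,917,830.60
HKD 8,917,830.60 ÷ 0.45789 (buy ZAR at ask) = ZAR 19,475,923.48
ZAR 19,475,923.48 ÷ 3.1633 (buy BRL at ask) = BRL 6,156,837.31

Net profit: BRL 37,837.31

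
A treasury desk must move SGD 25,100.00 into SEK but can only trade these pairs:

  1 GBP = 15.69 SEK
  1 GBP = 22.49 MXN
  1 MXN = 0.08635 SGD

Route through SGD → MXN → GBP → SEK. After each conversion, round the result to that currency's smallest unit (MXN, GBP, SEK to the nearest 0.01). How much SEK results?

SGD 25,100.00 ÷ 0.08635 = MXN 290,677.48
MXN 290,677.48 ÷ 22.49 = GBP 12,924.74
GBP 12,924.74 × 15.69 = SEK 202,789.17

SEK 202,789.17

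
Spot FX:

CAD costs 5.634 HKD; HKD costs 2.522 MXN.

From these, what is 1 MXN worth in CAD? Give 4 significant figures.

1 MXN ÷ 2.522 = 0.396511 HKD
0.396511 HKD ÷ 5.634 = 0.0703782 CAD

MXN/CAD = 0.07038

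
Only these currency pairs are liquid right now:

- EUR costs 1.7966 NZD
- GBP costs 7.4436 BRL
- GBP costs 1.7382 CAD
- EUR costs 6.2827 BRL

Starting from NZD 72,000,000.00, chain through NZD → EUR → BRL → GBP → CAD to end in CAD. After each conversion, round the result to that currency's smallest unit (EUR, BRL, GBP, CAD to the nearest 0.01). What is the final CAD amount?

CAD 58,795,507.32

NZD 72,000,000.00 ÷ 1.7966 = EUR 40,075,698.54
EUR 40,075,698.54 × 6.2827 = BRL 251,783,591.22
BRL 251,783,591.22 ÷ 7.4436 = GBP 33,825,513.36
GBP 33,825,513.36 × 1.7382 = CAD 58,795,507.32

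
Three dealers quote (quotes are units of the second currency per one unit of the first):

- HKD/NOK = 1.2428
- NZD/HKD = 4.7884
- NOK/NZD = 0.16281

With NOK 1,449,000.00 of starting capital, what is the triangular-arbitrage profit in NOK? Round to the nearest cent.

Profitable loop is NOK → HKD → NZD → NOK:
NOK 1,449,000.00 ÷ 1.2428 = HKD 1,165,915.67
HKD 1,165,915.67 ÷ 4.7884 = NZD 243,487.53
NZD 243,487.53 ÷ 0.16281 = NOK 1,495,531.77
Profit = NOK 1,495,531.77 − NOK 1,449,000.00

Profit: NOK 46,531.77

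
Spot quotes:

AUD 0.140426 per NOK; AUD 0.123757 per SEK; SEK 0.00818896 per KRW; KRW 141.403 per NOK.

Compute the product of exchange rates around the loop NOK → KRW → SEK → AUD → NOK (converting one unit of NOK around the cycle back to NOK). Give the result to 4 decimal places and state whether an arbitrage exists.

Around NOK → KRW → SEK → AUD → NOK: 1 × 141.403 × 0.00818896 × 0.123757 ÷ 0.140426 = 1.020492
Product > 1; profitable direction is NOK → KRW → SEK → AUD → NOK.

1.0205 (arbitrage exists)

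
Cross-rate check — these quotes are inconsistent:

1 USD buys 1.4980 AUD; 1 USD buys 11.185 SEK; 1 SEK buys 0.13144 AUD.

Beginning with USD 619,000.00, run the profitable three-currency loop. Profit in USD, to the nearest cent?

Profitable loop is USD → AUD → SEK → USD:
USD 619,000.00 × 1.4980 = AUD 927,262.00
AUD 927,262.00 ÷ 0.13144 = SEK 7,054,640.90
SEK 7,054,640.90 ÷ 11.185 = USD 630,723.37
Profit = USD 630,723.37 − USD 619,000.00

Profit: USD 11,723.37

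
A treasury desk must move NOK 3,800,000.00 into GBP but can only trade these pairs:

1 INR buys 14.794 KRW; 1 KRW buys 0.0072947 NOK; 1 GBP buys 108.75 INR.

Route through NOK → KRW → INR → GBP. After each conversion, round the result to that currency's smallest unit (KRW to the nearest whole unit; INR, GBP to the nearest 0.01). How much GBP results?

GBP 323,788.40

NOK 3,800,000.00 ÷ 0.0072947 = KRW 520,926,152
KRW 520,926,152 ÷ 14.794 = INR 35,211,988.10
INR 35,211,988.10 ÷ 108.75 = GBP 323,788.40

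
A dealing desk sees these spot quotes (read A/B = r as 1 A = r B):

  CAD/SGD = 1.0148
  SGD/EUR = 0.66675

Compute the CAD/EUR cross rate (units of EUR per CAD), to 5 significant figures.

CAD/EUR = 0.67662

1 CAD × 1.0148 = 1.0148 SGD
1.0148 SGD × 0.66675 = 0.676618 EUR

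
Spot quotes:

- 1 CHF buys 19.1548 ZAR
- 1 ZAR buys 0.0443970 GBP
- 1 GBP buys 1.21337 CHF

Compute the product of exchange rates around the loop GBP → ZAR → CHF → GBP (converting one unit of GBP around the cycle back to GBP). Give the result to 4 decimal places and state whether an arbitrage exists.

Around GBP → ZAR → CHF → GBP: 1 ÷ 0.0443970 ÷ 19.1548 ÷ 1.21337 = 0.969115
Product < 1; profitable direction is GBP → CHF → ZAR → GBP.

0.9691 (arbitrage exists)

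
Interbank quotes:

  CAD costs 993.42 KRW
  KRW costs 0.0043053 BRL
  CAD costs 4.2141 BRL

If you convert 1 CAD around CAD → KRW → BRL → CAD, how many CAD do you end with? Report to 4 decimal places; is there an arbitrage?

Around CAD → KRW → BRL → CAD: 1 × 993.42 × 0.0043053 ÷ 4.2141 = 1.014919
Product > 1; profitable direction is CAD → KRW → BRL → CAD.

1.0149 (arbitrage exists)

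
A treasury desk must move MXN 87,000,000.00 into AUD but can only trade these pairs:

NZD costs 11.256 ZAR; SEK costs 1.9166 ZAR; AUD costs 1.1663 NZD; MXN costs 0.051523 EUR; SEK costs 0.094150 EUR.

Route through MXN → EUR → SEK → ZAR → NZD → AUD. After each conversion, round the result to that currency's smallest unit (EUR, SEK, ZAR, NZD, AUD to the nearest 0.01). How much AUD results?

MXN 87,000,000.00 × 0.051523 = EUR 4,482,501.00
EUR 4,482,501.00 ÷ 0.094150 = SEK 47,610,207.12
SEK 47,610,207.12 × 1.9166 = ZAR 91,249,722.97
ZAR 91,249,722.97 ÷ 11.256 = NZD 8,106,762.88
NZD 8,106,762.88 ÷ 1.1663 = AUD 6,950,838.45

AUD 6,950,838.45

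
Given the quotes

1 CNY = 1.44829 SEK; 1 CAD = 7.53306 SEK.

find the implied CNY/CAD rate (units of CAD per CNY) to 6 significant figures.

1 CNY × 1.44829 = 1.44829 SEK
1.44829 SEK ÷ 7.53306 = 0.192258 CAD

CNY/CAD = 0.192258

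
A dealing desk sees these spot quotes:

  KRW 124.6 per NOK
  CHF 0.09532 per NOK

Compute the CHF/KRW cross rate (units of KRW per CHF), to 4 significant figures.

1 CHF ÷ 0.09532 = 10.491 NOK
10.491 NOK × 124.6 = 1307.18 KRW

CHF/KRW = 1307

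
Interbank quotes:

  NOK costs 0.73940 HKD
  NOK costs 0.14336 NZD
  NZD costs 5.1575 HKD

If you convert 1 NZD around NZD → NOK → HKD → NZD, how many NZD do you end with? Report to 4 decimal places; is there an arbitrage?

Around NZD → NOK → HKD → NZD: 1 ÷ 0.14336 × 0.73940 ÷ 5.1575 = 1.000028
Product ≈ 1 (deviation 0.003%, within rounding noise).

1.0000 (no arbitrage)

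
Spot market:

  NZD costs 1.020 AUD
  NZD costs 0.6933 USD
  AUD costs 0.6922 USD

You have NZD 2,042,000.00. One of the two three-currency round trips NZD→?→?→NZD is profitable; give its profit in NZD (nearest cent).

Profitable loop is NZD → AUD → USD → NZD:
NZD 2,042,000.00 × 1.020 = AUD 2,082,840.00
AUD 2,082,840.00 × 0.6922 = USD 1,441,741.85
USD 1,441,741.85 ÷ 0.6933 = NZD 2,079,535.34
Profit = NZD 2,079,535.34 − NZD 2,042,000.00

Profit: NZD 37,535.34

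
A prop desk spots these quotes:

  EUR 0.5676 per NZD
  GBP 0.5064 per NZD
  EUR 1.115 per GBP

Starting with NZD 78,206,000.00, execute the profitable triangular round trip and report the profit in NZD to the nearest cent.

Profitable loop is NZD → EUR → GBP → NZD:
NZD 78,206,000.00 × 0.5676 = EUR 44,389,725.60
EUR 44,389,725.60 ÷ 1.115 = GBP 39,811,413.09
GBP 39,811,413.09 ÷ 0.5064 = NZD 78,616,534.55
Profit = NZD 78,616,534.55 − NZD 78,206,000.00

Profit: NZD 410,534.55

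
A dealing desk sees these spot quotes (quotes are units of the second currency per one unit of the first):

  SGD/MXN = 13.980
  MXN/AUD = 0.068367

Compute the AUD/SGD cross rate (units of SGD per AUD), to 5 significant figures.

AUD/SGD = 1.0463

1 AUD ÷ 0.068367 = 14.6269 MXN
14.6269 MXN ÷ 13.980 = 1.04628 SGD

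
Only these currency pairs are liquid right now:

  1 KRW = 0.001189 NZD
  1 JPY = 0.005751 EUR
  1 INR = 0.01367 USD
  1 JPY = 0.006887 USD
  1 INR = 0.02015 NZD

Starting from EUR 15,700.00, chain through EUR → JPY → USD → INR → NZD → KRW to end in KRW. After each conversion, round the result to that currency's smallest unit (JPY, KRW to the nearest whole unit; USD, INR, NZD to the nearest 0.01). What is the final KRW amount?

KRW 23,308,318

EUR 15,700.00 ÷ 0.005751 = JPY 2,729,960
JPY 2,729,960 × 0.006887 = USD 18,801.23
USD 18,801.23 ÷ 0.01367 = INR 1,375,364.30
INR 1,375,364.30 × 0.02015 = NZD 27,713.59
NZD 27,713.59 ÷ 0.001189 = KRW 23,308,318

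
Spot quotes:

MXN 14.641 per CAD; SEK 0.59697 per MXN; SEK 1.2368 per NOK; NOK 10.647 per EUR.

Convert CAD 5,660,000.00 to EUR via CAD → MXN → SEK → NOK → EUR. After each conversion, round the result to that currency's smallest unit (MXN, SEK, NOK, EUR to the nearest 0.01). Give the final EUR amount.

EUR 3,756,755.65

CAD 5,660,000.00 × 14.641 = MXN 82,868,060.00
MXN 82,868,060.00 × 0.59697 = SEK 49,469,745.78
SEK 49,469,745.78 ÷ 1.2368 = NOK 39,998,177.38
NOK 39,998,177.38 ÷ 10.647 = EUR 3,756,755.65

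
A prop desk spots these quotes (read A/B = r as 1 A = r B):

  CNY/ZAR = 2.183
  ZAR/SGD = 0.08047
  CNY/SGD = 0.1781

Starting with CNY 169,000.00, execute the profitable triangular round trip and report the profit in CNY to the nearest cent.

Profitable loop is CNY → SGD → ZAR → CNY:
CNY 169,000.00 × 0.1781 = SGD 30,098.90
SGD 30,098.90 ÷ 0.08047 = ZAR 374,038.77
ZAR 374,038.77 ÷ 2.183 = CNY 171,341.63
Profit = CNY 171,341.63 − CNY 169,000.00

Profit: CNY 2,341.63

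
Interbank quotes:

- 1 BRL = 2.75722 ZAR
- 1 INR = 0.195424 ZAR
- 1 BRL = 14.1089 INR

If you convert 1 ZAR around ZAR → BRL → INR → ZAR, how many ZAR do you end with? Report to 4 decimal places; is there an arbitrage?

Around ZAR → BRL → INR → ZAR: 1 ÷ 2.75722 × 14.1089 × 0.195424 = 0.999999
Product ≈ 1 (deviation 0.000%, within rounding noise).

1.0000 (no arbitrage)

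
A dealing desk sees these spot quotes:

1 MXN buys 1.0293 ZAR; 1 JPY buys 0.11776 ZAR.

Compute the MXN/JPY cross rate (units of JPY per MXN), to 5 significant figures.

MXN/JPY = 8.7407

1 MXN × 1.0293 = 1.0293 ZAR
1.0293 ZAR ÷ 0.11776 = 8.74066 JPY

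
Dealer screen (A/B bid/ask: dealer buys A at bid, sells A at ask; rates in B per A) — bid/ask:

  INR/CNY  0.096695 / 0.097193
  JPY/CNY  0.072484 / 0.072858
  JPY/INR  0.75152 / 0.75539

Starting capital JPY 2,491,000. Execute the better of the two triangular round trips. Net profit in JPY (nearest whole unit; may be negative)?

Best loop JPY → INR → CNY → JPY:
JPY 2,491,000 × 0.75152 (sell JPY at bid) = INR 1,872,036.32
INR 1,872,036.32 × 0.096695 (sell INR at bid) = CNY 181,016.55
CNY 181,016.55 ÷ 0.072858 (buy JPY at ask) = JPY 2,484,512

Net result: JPY -6,488 (no profitable arbitrage after spreads)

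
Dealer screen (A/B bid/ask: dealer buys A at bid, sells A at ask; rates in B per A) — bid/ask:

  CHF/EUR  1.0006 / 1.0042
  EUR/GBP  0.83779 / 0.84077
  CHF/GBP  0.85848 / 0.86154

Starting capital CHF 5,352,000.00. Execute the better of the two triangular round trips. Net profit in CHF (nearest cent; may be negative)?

Net profit: CHF 89,878.77

Best loop CHF → GBP → EUR → CHF:
CHF 5,352,000.00 × 0.85848 (sell CHF at bid) = GBP 4,594,584.96
GBP 4,594,584.96 ÷ 0.84077 (buy EUR at ask) = EUR 5,464,734.66
EUR 5,464,734.66 ÷ 1.0042 (buy CHF at ask) = CHF 5,441,878.77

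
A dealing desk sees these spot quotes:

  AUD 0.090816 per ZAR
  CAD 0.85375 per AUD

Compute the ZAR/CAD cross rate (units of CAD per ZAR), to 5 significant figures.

1 ZAR × 0.090816 = 0.090816 AUD
0.090816 AUD × 0.85375 = 0.0775342 CAD

ZAR/CAD = 0.077534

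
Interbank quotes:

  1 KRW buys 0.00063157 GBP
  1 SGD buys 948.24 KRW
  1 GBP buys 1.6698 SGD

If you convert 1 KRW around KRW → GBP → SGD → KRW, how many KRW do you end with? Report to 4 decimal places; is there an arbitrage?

Around KRW → GBP → SGD → KRW: 1 × 0.00063157 × 1.6698 × 948.24 = 1.000010
Product ≈ 1 (deviation 0.001%, within rounding noise).

1.0000 (no arbitrage)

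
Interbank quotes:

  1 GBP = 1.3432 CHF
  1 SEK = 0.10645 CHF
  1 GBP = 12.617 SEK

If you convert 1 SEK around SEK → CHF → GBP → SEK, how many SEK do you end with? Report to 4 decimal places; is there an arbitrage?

0.9999 (no arbitrage)

Around SEK → CHF → GBP → SEK: 1 × 0.10645 ÷ 1.3432 × 12.617 = 0.999910
Product ≈ 1 (deviation 0.009%, within rounding noise).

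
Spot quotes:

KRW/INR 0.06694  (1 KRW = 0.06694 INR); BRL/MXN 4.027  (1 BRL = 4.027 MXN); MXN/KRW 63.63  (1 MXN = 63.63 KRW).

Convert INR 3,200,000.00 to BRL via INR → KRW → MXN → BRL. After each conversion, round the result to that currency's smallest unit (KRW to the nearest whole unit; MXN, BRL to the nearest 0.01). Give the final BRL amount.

BRL 186,560.94

INR 3,200,000.00 ÷ 0.06694 = KRW 47,804,004
KRW 47,804,004 ÷ 63.63 = MXN 751,280.91
MXN 751,280.91 ÷ 4.027 = BRL 186,560.94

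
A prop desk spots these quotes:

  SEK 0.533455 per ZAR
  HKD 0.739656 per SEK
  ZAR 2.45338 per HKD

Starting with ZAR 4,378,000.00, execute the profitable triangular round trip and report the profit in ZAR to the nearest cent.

Profitable loop is ZAR → HKD → SEK → ZAR:
ZAR 4,378,000.00 ÷ 2.45338 = HKD 1,784,476.93
HKD 1,784,476.93 ÷ 0.739656 = SEK 2,412,576.83
SEK 2,412,576.83 ÷ 0.533455 = ZAR 4,522,549.84
Profit = ZAR 4,522,549.84 − ZAR 4,378,000.00

Profit: ZAR 144,549.84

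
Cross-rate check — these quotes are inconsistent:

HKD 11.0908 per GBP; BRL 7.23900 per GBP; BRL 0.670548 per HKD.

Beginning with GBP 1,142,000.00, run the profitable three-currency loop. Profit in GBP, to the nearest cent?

Profitable loop is GBP → HKD → BRL → GBP:
GBP 1,142,000.00 × 11.0908 = HKD 12,665,693.60
HKD 12,665,693.60 × 0.670548 = BRL 8,492,955.51
BRL 8,492,955.51 ÷ 7.23900 = GBP 1,173,222.20
Profit = GBP 1,173,222.20 − GBP 1,142,000.00

Profit: GBP 31,222.20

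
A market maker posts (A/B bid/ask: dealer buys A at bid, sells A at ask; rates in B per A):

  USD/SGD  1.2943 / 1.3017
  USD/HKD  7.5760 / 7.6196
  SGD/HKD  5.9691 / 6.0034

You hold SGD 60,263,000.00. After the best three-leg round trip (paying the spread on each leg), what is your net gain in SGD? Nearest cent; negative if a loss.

Best loop SGD → HKD → USD → SGD:
SGD 60,263,000.00 × 5.9691 (sell SGD at bid) = HKD 359,715,873.30
HKD 359,715,873.30 ÷ 7.6196 (buy USD at ask) = USD 47,209,285.70
USD 47,209,285.70 × 1.2943 (sell USD at bid) = SGD 61,102,978.48

Net profit: SGD 839,978.48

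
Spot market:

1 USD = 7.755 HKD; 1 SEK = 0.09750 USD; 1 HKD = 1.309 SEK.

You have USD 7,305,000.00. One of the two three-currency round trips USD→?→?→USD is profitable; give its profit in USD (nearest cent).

Profit: USD 75,642.27

Profitable loop is USD → SEK → HKD → USD:
USD 7,305,000.00 ÷ 0.09750 = SEK 74,923,076.92
SEK 74,923,076.92 ÷ 1.309 = HKD 57,236,880.77
HKD 57,236,880.77 ÷ 7.755 = USD 7,380,642.27
Profit = USD 7,380,642.27 − USD 7,305,000.00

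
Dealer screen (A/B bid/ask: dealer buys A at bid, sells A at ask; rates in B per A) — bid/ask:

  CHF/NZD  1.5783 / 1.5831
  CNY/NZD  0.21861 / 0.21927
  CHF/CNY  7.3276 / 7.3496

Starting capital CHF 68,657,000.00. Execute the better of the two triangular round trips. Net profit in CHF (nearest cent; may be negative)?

Best loop CHF → CNY → NZD → CHF:
CHF 68,657,000.00 × 7.3276 (sell CHF at bid) = CNY 503,091,033.20
CNY 503,091,033.20 × 0.21861 (sell CNY at bid) = NZD 109,980,730.77
NZD 109,980,730.77 ÷ 1.5831 (buy CHF at ask) = CHF 69,471,752.11

Net profit: CHF 814,752.11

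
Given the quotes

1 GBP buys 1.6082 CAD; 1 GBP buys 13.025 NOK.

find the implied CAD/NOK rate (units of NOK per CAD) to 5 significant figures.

CAD/NOK = 8.0991

1 CAD ÷ 1.6082 = 0.621813 GBP
0.621813 GBP × 13.025 = 8.09912 NOK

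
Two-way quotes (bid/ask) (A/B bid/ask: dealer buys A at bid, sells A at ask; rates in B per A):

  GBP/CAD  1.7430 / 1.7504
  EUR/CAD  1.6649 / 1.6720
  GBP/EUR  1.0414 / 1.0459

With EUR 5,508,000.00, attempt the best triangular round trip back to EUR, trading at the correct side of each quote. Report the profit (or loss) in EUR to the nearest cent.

Net result: EUR -18,094.33 (no profitable arbitrage after spreads)

Best loop EUR → GBP → CAD → EUR:
EUR 5,508,000.00 ÷ 1.0459 (buy GBP at ask) = GBP 5,266,277.85
GBP 5,266,277.85 × 1.7430 (sell GBP at bid) = CAD 9,179,122.29
CAD 9,179,122.29 ÷ 1.6720 (buy EUR at ask) = EUR 5,489,905.67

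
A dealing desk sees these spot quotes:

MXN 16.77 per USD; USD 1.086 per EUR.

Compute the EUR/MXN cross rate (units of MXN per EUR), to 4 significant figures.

1 EUR × 1.086 = 1.086 USD
1.086 USD × 16.77 = 18.2122 MXN

EUR/MXN = 18.21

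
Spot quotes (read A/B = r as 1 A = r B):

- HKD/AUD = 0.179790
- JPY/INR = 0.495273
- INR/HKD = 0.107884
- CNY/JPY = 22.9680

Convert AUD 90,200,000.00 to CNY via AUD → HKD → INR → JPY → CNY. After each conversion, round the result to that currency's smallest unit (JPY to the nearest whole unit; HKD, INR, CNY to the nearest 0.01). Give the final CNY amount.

AUD 90,200,000.00 ÷ 0.179790 = HKD 501,696,423.61
HKD 501,696,423.61 ÷ 0.107884 = INR 4,650,332,056.75
INR 4,650,332,056.75 ÷ 0.495273 = JPY 9,389,431,802
JPY 9,389,431,802 ÷ 22.9680 = CNY 408,804,937.39

CNY 408,804,937.39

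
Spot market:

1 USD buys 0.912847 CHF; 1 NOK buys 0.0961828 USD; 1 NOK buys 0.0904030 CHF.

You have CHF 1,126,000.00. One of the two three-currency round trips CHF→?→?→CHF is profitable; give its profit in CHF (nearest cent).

Profit: CHF 33,380.05

Profitable loop is CHF → USD → NOK → CHF:
CHF 1,126,000.00 ÷ 0.912847 = USD 1,233,503.53
USD 1,233,503.53 ÷ 0.0961828 = NOK 12,824,575.01
NOK 12,824,575.01 × 0.0904030 = CHF 1,159,380.05
Profit = CHF 1,159,380.05 − CHF 1,126,000.00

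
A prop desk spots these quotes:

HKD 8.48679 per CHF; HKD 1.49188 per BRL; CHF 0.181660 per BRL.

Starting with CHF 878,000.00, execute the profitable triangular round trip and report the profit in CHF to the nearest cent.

Profit: CHF 29,326.07

Profitable loop is CHF → HKD → BRL → CHF:
CHF 878,000.00 × 8.48679 = HKD 7,451,401.62
HKD 7,451,401.62 ÷ 1.49188 = BRL 4,994,638.72
BRL 4,994,638.72 × 0.181660 = CHF 907,326.07
Profit = CHF 907,326.07 − CHF 878,000.00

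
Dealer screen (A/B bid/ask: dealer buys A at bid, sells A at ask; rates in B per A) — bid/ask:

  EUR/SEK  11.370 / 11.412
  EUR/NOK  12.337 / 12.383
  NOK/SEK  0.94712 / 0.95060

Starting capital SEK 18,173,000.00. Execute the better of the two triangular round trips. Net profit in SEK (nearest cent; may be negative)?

Net profit: SEK 434,131.89

Best loop SEK → EUR → NOK → SEK:
SEK 18,173,000.00 ÷ 11.412 (buy EUR at ask) = EUR 1,592,446.55
EUR 1,592,446.55 × 12.337 (sell EUR at bid) = NOK 19,646,013.06
NOK 19,646,013.06 × 0.94712 (sell NOK at bid) = SEK 18,607,131.89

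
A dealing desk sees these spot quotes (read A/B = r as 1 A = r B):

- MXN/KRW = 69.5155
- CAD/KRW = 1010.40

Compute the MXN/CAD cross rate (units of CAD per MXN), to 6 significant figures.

MXN/CAD = 0.0688000

1 MXN × 69.5155 = 69.5155 KRW
69.5155 KRW ÷ 1010.40 = 0.0688 CAD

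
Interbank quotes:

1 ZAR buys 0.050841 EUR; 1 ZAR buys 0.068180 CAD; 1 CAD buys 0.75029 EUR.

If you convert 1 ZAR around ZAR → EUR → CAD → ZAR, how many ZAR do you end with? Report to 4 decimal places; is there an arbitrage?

Around ZAR → EUR → CAD → ZAR: 1 × 0.050841 ÷ 0.75029 ÷ 0.068180 = 0.993866
Product < 1; profitable direction is ZAR → CAD → EUR → ZAR.

0.9939 (arbitrage exists)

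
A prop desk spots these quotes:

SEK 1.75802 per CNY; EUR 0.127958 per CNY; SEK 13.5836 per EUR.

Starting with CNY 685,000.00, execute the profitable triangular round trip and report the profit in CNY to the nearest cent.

Profitable loop is CNY → SEK → EUR → CNY:
CNY 685,000.00 × 1.75802 = SEK 1,204,243.70
SEK 1,204,243.70 ÷ 13.5836 = EUR 88,654.24
EUR 88,654.24 ÷ 0.127958 = CNY 692,838.57
Profit = CNY 692,838.57 − CNY 685,000.00

Profit: CNY 7,838.57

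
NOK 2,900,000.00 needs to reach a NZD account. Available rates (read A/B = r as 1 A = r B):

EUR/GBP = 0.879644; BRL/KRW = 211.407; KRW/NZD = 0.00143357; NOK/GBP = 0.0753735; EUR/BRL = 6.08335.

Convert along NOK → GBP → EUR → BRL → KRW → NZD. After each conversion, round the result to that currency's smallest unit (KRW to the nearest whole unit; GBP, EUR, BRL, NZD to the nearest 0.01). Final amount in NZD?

NZD 458,132.19

NOK 2,900,000.00 × 0.0753735 = GBP 218,583.15
GBP 218,583.15 ÷ 0.879644 = EUR 248,490.47
EUR 248,490.47 × 6.08335 = BRL 1,511,654.50
BRL 1,511,654.50 × 211.407 = KRW 319,574,343
KRW 319,574,343 × 0.00143357 = NZD 458,132.19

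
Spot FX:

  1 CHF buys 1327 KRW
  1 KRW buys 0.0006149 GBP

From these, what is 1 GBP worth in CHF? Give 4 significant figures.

GBP/CHF = 1.226

1 GBP ÷ 0.0006149 = 1626.28 KRW
1626.28 KRW ÷ 1327 = 1.22553 CHF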